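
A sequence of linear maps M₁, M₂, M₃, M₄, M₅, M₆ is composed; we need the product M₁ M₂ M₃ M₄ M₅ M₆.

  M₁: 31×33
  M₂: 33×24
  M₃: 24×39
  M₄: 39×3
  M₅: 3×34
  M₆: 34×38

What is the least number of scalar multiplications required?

Adjacent pairs: M₁M₂ = 31·33·24 = 24552; M₂M₃ = 33·24·39 = 30888; M₃M₄ = 24·39·3 = 2808; M₄M₅ = 39·3·34 = 3978; M₅M₆ = 3·34·38 = 3876.
Length 3: M₁..M₃: k=1: 0+30888+31·33·39=70785; k=2: 24552+0+31·24·39=53568 → min 53568 | M₂..M₄: k=2: 0+2808+33·24·3=5184; k=3: 30888+0+33·39·3=34749 → min 5184 | M₃..M₅: k=3: 0+3978+24·39·34=35802; k=4: 2808+0+24·3·34=5256 → min 5256 | M₄..M₆: k=4: 0+3876+39·3·38=8322; k=5: 3978+0+39·34·38=54366 → min 8322.
Length 4: M₁..M₄: k=1: 0+5184+31·33·3=8253; k=2: 24552+2808+31·24·3=29592; k=3: 53568+0+31·39·3=57195 → min 8253 | M₂..M₅: k=2: 0+5256+33·24·34=32184; k=3: 30888+3978+33·39·34=78624; k=4: 5184+0+33·3·34=8550 → min 8550 | M₃..M₆: k=3: 0+8322+24·39·38=43890; k=4: 2808+3876+24·3·38=9420; k=5: 5256+0+24·34·38=36264 → min 9420.
Length 5: M₁..M₅: k=1: 0+8550+31·33·34=43332; k=2: 24552+5256+31·24·34=55104; k=3: 53568+3978+31·39·34=98652; k=4: 8253+0+31·3·34=11415 → min 11415 | M₂..M₆: k=2: 0+9420+33·24·38=39516; k=3: 30888+8322+33·39·38=88116; k=4: 5184+3876+33·3·38=12822; k=5: 8550+0+33·34·38=51186 → min 12822.
Length 6: M₁..M₆: k=1: 0+12822+31·33·38=51696; k=2: 24552+9420+31·24·38=62244; k=3: 53568+8322+31·39·38=107832; k=4: 8253+3876+31·3·38=15663; k=5: 11415+0+31·34·38=51467 → min 15663.
Optimal order: ((M₁ (M₂ (M₃ M₄))) (M₅ M₆)) with cost 15663.

15663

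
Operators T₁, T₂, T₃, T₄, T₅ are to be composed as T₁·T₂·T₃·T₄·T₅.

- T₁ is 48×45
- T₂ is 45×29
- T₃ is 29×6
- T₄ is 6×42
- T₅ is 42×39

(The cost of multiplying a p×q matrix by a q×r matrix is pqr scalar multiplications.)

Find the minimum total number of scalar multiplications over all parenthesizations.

41850

Adjacent pairs: T₁T₂ = 48·45·29 = 62640; T₂T₃ = 45·29·6 = 7830; T₃T₄ = 29·6·42 = 7308; T₄T₅ = 6·42·39 = 9828.
Length 3: T₁..T₃: k=1: 0+7830+48·45·6=20790; k=2: 62640+0+48·29·6=70992 → min 20790 | T₂..T₄: k=2: 0+7308+45·29·42=62118; k=3: 7830+0+45·6·42=19170 → min 19170 | T₃..T₅: k=3: 0+9828+29·6·39=16614; k=4: 7308+0+29·42·39=54810 → min 16614.
Length 4: T₁..T₄: k=1: 0+19170+48·45·42=109890; k=2: 62640+7308+48·29·42=128412; k=3: 20790+0+48·6·42=32886 → min 32886 | T₂..T₅: k=2: 0+16614+45·29·39=67509; k=3: 7830+9828+45·6·39=28188; k=4: 19170+0+45·42·39=92880 → min 28188.
Length 5: T₁..T₅: k=1: 0+28188+48·45·39=112428; k=2: 62640+16614+48·29·39=133542; k=3: 20790+9828+48·6·39=41850; k=4: 32886+0+48·42·39=111510 → min 41850.
Optimal order: ((T₁·(T₂·T₃))·(T₄·T₅)) with cost 41850.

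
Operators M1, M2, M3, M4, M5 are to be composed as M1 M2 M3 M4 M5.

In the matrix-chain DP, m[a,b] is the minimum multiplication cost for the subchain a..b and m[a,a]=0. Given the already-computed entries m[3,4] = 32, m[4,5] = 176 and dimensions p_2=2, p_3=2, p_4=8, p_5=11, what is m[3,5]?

208

m[3,5] = min over k∈[3,4] of m[3,k]+m[k+1,5]+p_{2}·p_k·p_{5}.
k=3: 0 + 176 + 2·2·11 = 220; k=4: 32 + 0 + 2·8·11 = 208.
Minimum: 208 at k=4.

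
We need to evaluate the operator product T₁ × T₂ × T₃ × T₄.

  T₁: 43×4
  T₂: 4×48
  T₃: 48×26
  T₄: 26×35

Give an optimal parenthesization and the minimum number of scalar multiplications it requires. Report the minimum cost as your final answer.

14652

Adjacent pairs: T₁T₂ = 43·4·48 = 8256; T₂T₃ = 4·48·26 = 4992; T₃T₄ = 48·26·35 = 43680.
Length 3: T₁..T₃: k=1: 0+4992+43·4·26=9464; k=2: 8256+0+43·48·26=61920 → min 9464 | T₂..T₄: k=2: 0+43680+4·48·35=50400; k=3: 4992+0+4·26·35=8632 → min 8632.
Length 4: T₁..T₄: k=1: 0+8632+43·4·35=14652; k=2: 8256+43680+43·48·35=124176; k=3: 9464+0+43·26·35=48594 → min 14652.
Optimal parenthesization: (T₁ × ((T₂ × T₃) × T₄)) with cost 14652.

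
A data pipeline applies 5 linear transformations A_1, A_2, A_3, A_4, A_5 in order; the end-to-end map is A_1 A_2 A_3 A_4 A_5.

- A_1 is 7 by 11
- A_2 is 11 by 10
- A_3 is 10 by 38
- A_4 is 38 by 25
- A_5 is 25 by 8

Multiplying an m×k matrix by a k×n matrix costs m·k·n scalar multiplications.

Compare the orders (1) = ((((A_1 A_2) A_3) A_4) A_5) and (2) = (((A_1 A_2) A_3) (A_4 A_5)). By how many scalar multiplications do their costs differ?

Order (1) = ((((A_1 A_2) A_3) A_4) A_5): (A_1 A_2): 7×11 by 11×10 → 7×10, cost 7·11·10 = 770; ((A_1 A_2) A_3): 7×10 by 10×38 → 7×38, cost 7·10·38 = 2660; cumulative 3430; (((A_1 A_2) A_3) A_4): 7×38 by 38×25 → 7×25, cost 7·38·25 = 6650; cumulative 10080; ((((A_1 A_2) A_3) A_4) A_5): 7×25 by 25×8 → 7×8, cost 7·25·8 = 1400; cumulative 11480. Total 11480.
Order (2) = (((A_1 A_2) A_3) (A_4 A_5)): (A_1 A_2): 7×11 by 11×10 → 7×10, cost 7·11·10 = 770; ((A_1 A_2) A_3): 7×10 by 10×38 → 7×38, cost 7·10·38 = 2660; cumulative 3430; (A_4 A_5): 38×25 by 25×8 → 38×8, cost 38·25·8 = 7600; (((A_1 A_2) A_3) (A_4 A_5)): 7×38 by 38×8 → 7×8, cost 7·38·8 = 2128; cumulative 13158. Total 13158.
Difference: |11480 − 13158| = 1678.

1678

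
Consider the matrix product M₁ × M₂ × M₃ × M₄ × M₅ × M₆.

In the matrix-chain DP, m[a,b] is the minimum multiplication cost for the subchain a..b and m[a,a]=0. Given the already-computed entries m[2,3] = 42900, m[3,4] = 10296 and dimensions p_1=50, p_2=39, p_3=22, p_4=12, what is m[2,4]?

33696

m[2,4] = min over k∈[2,3] of m[2,k]+m[k+1,4]+p_{1}·p_k·p_{4}.
k=2: 0 + 10296 + 50·39·12 = 33696; k=3: 42900 + 0 + 50·22·12 = 56100.
Minimum: 33696 at k=2.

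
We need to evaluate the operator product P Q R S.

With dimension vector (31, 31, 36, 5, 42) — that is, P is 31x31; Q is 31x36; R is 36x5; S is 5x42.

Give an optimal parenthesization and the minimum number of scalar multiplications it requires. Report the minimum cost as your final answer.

Adjacent pairs: PQ = 31·31·36 = 34596; QR = 31·36·5 = 5580; RS = 36·5·42 = 7560.
Length 3: P..R: k=1: 0+5580+31·31·5=10385; k=2: 34596+0+31·36·5=40176 → min 10385 | Q..S: k=2: 0+7560+31·36·42=54432; k=3: 5580+0+31·5·42=12090 → min 12090.
Length 4: P..S: k=1: 0+12090+31·31·42=52452; k=2: 34596+7560+31·36·42=89028; k=3: 10385+0+31·5·42=16895 → min 16895.
Optimal parenthesization: ((P (Q R)) S) with cost 16895.

16895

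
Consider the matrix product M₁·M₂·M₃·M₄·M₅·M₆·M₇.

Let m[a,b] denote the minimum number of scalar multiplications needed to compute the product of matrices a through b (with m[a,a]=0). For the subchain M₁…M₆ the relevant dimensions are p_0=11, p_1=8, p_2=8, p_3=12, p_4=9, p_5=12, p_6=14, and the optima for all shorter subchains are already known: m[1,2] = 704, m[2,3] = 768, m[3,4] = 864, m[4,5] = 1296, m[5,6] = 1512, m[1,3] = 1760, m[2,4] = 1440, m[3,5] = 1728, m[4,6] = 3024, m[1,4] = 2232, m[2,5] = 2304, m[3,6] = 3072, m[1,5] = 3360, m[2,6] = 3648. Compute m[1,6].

m[1,6] = min over k∈[1,5] of m[1,k]+m[k+1,6]+p_{0}·p_k·p_{6}.
k=1: 0 + 3648 + 11·8·14 = 4880; k=2: 704 + 3072 + 11·8·14 = 5008; k=3: 1760 + 3024 + 11·12·14 = 6632; k=4: 2232 + 1512 + 11·9·14 = 5130; k=5: 3360 + 0 + 11·12·14 = 5208.
Minimum: 4880 at k=1.

4880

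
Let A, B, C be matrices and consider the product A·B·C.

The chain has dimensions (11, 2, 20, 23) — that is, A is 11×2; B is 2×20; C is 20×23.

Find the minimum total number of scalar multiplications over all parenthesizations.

1426

Order (A·(B·C)): (B·C): 2×20 by 20×23 → 2×23, cost 2·20·23 = 920; (A·(B·C)): 11×2 by 2×23 → 11×23, cost 11·2·23 = 506; cumulative 1426. Total 1426.
Order ((A·B)·C): (A·B): 11×2 by 2×20 → 11×20, cost 11·2·20 = 440; ((A·B)·C): 11×20 by 20×23 → 11×23, cost 11·20·23 = 5060; cumulative 5500. Total 5500.
Minimum: 1426.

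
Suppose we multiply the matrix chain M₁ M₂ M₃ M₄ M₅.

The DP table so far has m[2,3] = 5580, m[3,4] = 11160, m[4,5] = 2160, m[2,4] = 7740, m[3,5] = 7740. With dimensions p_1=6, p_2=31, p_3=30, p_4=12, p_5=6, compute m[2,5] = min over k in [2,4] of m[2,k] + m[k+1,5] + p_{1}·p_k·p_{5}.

8172

m[2,5] = min over k∈[2,4] of m[2,k]+m[k+1,5]+p_{1}·p_k·p_{5}.
k=2: 0 + 7740 + 6·31·6 = 8856; k=3: 5580 + 2160 + 6·30·6 = 8820; k=4: 7740 + 0 + 6·12·6 = 8172.
Minimum: 8172 at k=4.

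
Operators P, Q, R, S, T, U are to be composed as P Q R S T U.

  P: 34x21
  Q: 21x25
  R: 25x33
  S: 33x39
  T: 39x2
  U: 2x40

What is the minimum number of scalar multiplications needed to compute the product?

9422

Adjacent pairs: PQ = 34·21·25 = 17850; QR = 21·25·33 = 17325; RS = 25·33·39 = 32175; ST = 33·39·2 = 2574; TU = 39·2·40 = 3120.
Length 3: P..R: k=1: 0+17325+34·21·33=40887; k=2: 17850+0+34·25·33=45900 → min 40887 | Q..S: k=2: 0+32175+21·25·39=52650; k=3: 17325+0+21·33·39=44352 → min 44352 | R..T: k=3: 0+2574+25·33·2=4224; k=4: 32175+0+25·39·2=34125 → min 4224 | S..U: k=4: 0+3120+33·39·40=54600; k=5: 2574+0+33·2·40=5214 → min 5214.
Length 4: P..S: k=1: 0+44352+34·21·39=72198; k=2: 17850+32175+34·25·39=83175; k=3: 40887+0+34·33·39=84645 → min 72198 | Q..T: k=2: 0+4224+21·25·2=5274; k=3: 17325+2574+21·33·2=21285; k=4: 44352+0+21·39·2=45990 → min 5274 | R..U: k=3: 0+5214+25·33·40=38214; k=4: 32175+3120+25·39·40=74295; k=5: 4224+0+25·2·40=6224 → min 6224.
Length 5: P..T: k=1: 0+5274+34·21·2=6702; k=2: 17850+4224+34·25·2=23774; k=3: 40887+2574+34·33·2=45705; k=4: 72198+0+34·39·2=74850 → min 6702 | Q..U: k=2: 0+6224+21·25·40=27224; k=3: 17325+5214+21·33·40=50259; k=4: 44352+3120+21·39·40=80232; k=5: 5274+0+21·2·40=6954 → min 6954.
Length 6: P..U: k=1: 0+6954+34·21·40=35514; k=2: 17850+6224+34·25·40=58074; k=3: 40887+5214+34·33·40=90981; k=4: 72198+3120+34·39·40=128358; k=5: 6702+0+34·2·40=9422 → min 9422.
Optimal order: ((P (Q (R (S T)))) U) with cost 9422.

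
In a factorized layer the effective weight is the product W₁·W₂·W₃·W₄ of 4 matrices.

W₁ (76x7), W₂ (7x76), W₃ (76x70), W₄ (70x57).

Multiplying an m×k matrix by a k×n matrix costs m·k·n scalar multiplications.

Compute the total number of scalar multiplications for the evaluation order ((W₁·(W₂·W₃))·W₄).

(W₂·W₃): 7×76 by 76×70 → 7×70, cost 7·76·70 = 37240
(W₁·(W₂·W₃)): 76×7 by 7×70 → 76×70, cost 76·7·70 = 37240; cumulative 74480
((W₁·(W₂·W₃))·W₄): 76×70 by 70×57 → 76×57, cost 76·70·57 = 303240; cumulative 377720
Total: 377720 scalar multiplications.

377720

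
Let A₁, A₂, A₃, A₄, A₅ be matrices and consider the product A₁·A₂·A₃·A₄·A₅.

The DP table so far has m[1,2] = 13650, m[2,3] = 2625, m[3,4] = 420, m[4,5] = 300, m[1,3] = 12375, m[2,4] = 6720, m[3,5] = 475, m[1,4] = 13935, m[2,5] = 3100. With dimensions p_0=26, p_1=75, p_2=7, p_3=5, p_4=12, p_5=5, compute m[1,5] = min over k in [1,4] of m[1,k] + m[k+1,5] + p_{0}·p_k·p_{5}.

12850

m[1,5] = min over k∈[1,4] of m[1,k]+m[k+1,5]+p_{0}·p_k·p_{5}.
k=1: 0 + 3100 + 26·75·5 = 12850; k=2: 13650 + 475 + 26·7·5 = 15035; k=3: 12375 + 300 + 26·5·5 = 13325; k=4: 13935 + 0 + 26·12·5 = 15495.
Minimum: 12850 at k=1.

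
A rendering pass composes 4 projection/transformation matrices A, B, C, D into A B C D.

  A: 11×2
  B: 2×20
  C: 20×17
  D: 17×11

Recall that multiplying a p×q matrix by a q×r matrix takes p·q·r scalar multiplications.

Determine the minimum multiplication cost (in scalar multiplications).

1296

Adjacent pairs: AB = 11·2·20 = 440; BC = 2·20·17 = 680; CD = 20·17·11 = 3740.
Length 3: A..C: k=1: 0+680+11·2·17=1054; k=2: 440+0+11·20·17=4180 → min 1054 | B..D: k=2: 0+3740+2·20·11=4180; k=3: 680+0+2·17·11=1054 → min 1054.
Length 4: A..D: k=1: 0+1054+11·2·11=1296; k=2: 440+3740+11·20·11=6600; k=3: 1054+0+11·17·11=3111 → min 1296.
Optimal order: (A ((B C) D)) with cost 1296.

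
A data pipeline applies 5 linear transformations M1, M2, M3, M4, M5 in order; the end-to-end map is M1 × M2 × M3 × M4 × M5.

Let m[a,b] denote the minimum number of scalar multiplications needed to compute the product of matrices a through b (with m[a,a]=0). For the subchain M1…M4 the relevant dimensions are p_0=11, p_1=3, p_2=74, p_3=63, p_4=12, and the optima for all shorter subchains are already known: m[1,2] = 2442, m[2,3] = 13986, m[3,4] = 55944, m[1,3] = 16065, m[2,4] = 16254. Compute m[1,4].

m[1,4] = min over k∈[1,3] of m[1,k]+m[k+1,4]+p_{0}·p_k·p_{4}.
k=1: 0 + 16254 + 11·3·12 = 16650; k=2: 2442 + 55944 + 11·74·12 = 68154; k=3: 16065 + 0 + 11·63·12 = 24381.
Minimum: 16650 at k=1.

16650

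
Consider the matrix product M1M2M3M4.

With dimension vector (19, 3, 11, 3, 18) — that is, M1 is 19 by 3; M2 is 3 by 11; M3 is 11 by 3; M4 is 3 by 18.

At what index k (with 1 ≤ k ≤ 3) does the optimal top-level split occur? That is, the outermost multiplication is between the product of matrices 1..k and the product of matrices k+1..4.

Adjacent pairs: M1M2 = 19·3·11 = 627; M2M3 = 3·11·3 = 99; M3M4 = 11·3·18 = 594.
Length 3: M1..M3: k=1: 0+99+19·3·3=270; k=2: 627+0+19·11·3=1254 → min 270 | M2..M4: k=2: 0+594+3·11·18=1188; k=3: 99+0+3·3·18=261 → min 261.
Top-level splits: k=1: (M1..M1)·(M2..M4) → 0+261+19·3·18 = 1287; k=2: (M1..M2)·(M3..M4) → 627+594+19·11·18 = 4983; k=3: (M1..M3)·(M4..M4) → 270+0+19·3·18 = 1296.
Best split is after M1, i.e. k = 1.

1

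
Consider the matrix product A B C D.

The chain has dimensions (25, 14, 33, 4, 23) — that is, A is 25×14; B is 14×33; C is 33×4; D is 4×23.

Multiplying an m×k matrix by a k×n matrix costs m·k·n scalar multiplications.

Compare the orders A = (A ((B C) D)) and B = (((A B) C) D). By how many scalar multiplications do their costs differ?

5964

Order A = (A ((B C) D)): (B C): 14×33 by 33×4 → 14×4, cost 14·33·4 = 1848; ((B C) D): 14×4 by 4×23 → 14×23, cost 14·4·23 = 1288; cumulative 3136; (A ((B C) D)): 25×14 by 14×23 → 25×23, cost 25·14·23 = 8050; cumulative 11186. Total 11186.
Order B = (((A B) C) D): (A B): 25×14 by 14×33 → 25×33, cost 25·14·33 = 11550; ((A B) C): 25×33 by 33×4 → 25×4, cost 25·33·4 = 3300; cumulative 14850; (((A B) C) D): 25×4 by 4×23 → 25×23, cost 25·4·23 = 2300; cumulative 17150. Total 17150.
Difference: |11186 − 17150| = 5964.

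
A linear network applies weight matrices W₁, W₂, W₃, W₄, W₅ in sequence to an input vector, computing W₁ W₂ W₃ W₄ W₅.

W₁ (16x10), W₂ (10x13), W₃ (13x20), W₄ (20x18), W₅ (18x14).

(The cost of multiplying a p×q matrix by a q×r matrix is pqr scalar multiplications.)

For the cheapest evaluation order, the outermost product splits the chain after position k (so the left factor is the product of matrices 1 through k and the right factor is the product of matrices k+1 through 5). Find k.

1

Adjacent pairs: W₁W₂ = 16·10·13 = 2080; W₂W₃ = 10·13·20 = 2600; W₃W₄ = 13·20·18 = 4680; W₄W₅ = 20·18·14 = 5040.
Length 3: W₁..W₃: k=1: 0+2600+16·10·20=5800; k=2: 2080+0+16·13·20=6240 → min 5800 | W₂..W₄: k=2: 0+4680+10·13·18=7020; k=3: 2600+0+10·20·18=6200 → min 6200 | W₃..W₅: k=3: 0+5040+13·20·14=8680; k=4: 4680+0+13·18·14=7956 → min 7956.
Length 4: W₁..W₄: k=1: 0+6200+16·10·18=9080; k=2: 2080+4680+16·13·18=10504; k=3: 5800+0+16·20·18=11560 → min 9080 | W₂..W₅: k=2: 0+7956+10·13·14=9776; k=3: 2600+5040+10·20·14=10440; k=4: 6200+0+10·18·14=8720 → min 8720.
Top-level splits: k=1: (W₁..W₁)·(W₂..W₅) → 0+8720+16·10·14 = 10960; k=2: (W₁..W₂)·(W₃..W₅) → 2080+7956+16·13·14 = 12948; k=3: (W₁..W₃)·(W₄..W₅) → 5800+5040+16·20·14 = 15320; k=4: (W₁..W₄)·(W₅..W₅) → 9080+0+16·18·14 = 13112.
Best split is after W₁, i.e. k = 1.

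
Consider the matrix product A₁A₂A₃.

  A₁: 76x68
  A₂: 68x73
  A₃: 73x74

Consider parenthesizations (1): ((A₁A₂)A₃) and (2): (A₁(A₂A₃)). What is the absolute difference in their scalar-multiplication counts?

38048

Order (1) = ((A₁A₂)A₃): (A₁A₂): 76×68 by 68×73 → 76×73, cost 76·68·73 = 377264; ((A₁A₂)A₃): 76×73 by 73×74 → 76×74, cost 76·73·74 = 410552; cumulative 787816. Total 787816.
Order (2) = (A₁(A₂A₃)): (A₂A₃): 68×73 by 73×74 → 68×74, cost 68·73·74 = 367336; (A₁(A₂A₃)): 76×68 by 68×74 → 76×74, cost 76·68·74 = 382432; cumulative 749768. Total 749768.
Difference: |787816 − 749768| = 38048.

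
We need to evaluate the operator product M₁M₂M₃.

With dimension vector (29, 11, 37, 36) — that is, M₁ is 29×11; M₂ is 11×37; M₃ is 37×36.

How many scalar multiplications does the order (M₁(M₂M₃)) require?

26136

(M₂M₃): 11×37 by 37×36 → 11×36, cost 11·37·36 = 14652
(M₁(M₂M₃)): 29×11 by 11×36 → 29×36, cost 29·11·36 = 11484; cumulative 26136
Total: 26136 scalar multiplications.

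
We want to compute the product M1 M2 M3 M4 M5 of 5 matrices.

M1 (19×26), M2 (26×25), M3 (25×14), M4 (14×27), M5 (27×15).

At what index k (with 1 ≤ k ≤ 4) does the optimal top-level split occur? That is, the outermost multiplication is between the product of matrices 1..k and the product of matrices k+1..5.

3

Adjacent pairs: M1M2 = 19·26·25 = 12350; M2M3 = 26·25·14 = 9100; M3M4 = 25·14·27 = 9450; M4M5 = 14·27·15 = 5670.
Length 3: M1..M3: k=1: 0+9100+19·26·14=16016; k=2: 12350+0+19·25·14=19000 → min 16016 | M2..M4: k=2: 0+9450+26·25·27=27000; k=3: 9100+0+26·14·27=18928 → min 18928 | M3..M5: k=3: 0+5670+25·14·15=10920; k=4: 9450+0+25·27·15=19575 → min 10920.
Length 4: M1..M4: k=1: 0+18928+19·26·27=32266; k=2: 12350+9450+19·25·27=34625; k=3: 16016+0+19·14·27=23198 → min 23198 | M2..M5: k=2: 0+10920+26·25·15=20670; k=3: 9100+5670+26·14·15=20230; k=4: 18928+0+26·27·15=29458 → min 20230.
Top-level splits: k=1: (M1..M1)·(M2..M5) → 0+20230+19·26·15 = 27640; k=2: (M1..M2)·(M3..M5) → 12350+10920+19·25·15 = 30395; k=3: (M1..M3)·(M4..M5) → 16016+5670+19·14·15 = 25676; k=4: (M1..M4)·(M5..M5) → 23198+0+19·27·15 = 30893.
Best split is after M3, i.e. k = 3.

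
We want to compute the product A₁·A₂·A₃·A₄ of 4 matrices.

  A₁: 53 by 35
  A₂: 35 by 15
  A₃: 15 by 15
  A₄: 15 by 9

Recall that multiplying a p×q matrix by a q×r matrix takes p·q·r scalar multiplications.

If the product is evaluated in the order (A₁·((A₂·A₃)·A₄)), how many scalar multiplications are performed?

29295

(A₂·A₃): 35×15 by 15×15 → 35×15, cost 35·15·15 = 7875
((A₂·A₃)·A₄): 35×15 by 15×9 → 35×9, cost 35·15·9 = 4725; cumulative 12600
(A₁·((A₂·A₃)·A₄)): 53×35 by 35×9 → 53×9, cost 53·35·9 = 16695; cumulative 29295
Total: 29295 scalar multiplications.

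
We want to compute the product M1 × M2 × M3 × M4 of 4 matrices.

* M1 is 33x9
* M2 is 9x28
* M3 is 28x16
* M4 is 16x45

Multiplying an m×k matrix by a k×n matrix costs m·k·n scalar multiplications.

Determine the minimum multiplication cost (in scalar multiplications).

Adjacent pairs: M1M2 = 33·9·28 = 8316; M2M3 = 9·28·16 = 4032; M3M4 = 28·16·45 = 20160.
Length 3: M1..M3: k=1: 0+4032+33·9·16=8784; k=2: 8316+0+33·28·16=23100 → min 8784 | M2..M4: k=2: 0+20160+9·28·45=31500; k=3: 4032+0+9·16·45=10512 → min 10512.
Length 4: M1..M4: k=1: 0+10512+33·9·45=23877; k=2: 8316+20160+33·28·45=70056; k=3: 8784+0+33·16·45=32544 → min 23877.
Optimal order: (M1 × ((M2 × M3) × M4)) with cost 23877.

23877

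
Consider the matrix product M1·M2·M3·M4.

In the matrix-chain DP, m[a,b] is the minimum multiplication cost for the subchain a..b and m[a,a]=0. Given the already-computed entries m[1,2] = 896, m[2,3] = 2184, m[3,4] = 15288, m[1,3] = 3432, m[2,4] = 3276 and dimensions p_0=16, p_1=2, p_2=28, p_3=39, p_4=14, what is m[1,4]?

m[1,4] = min over k∈[1,3] of m[1,k]+m[k+1,4]+p_{0}·p_k·p_{4}.
k=1: 0 + 3276 + 16·2·14 = 3724; k=2: 896 + 15288 + 16·28·14 = 22456; k=3: 3432 + 0 + 16·39·14 = 12168.
Minimum: 3724 at k=1.

3724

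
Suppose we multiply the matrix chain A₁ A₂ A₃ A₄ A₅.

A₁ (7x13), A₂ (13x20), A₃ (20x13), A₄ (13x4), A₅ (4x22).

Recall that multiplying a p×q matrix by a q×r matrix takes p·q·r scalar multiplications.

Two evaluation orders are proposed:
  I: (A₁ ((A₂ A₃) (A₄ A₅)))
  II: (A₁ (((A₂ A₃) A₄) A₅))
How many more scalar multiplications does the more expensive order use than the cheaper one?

3042

Order I = (A₁ ((A₂ A₃) (A₄ A₅))): (A₂ A₃): 13×20 by 20×13 → 13×13, cost 13·20·13 = 3380; (A₄ A₅): 13×4 by 4×22 → 13×22, cost 13·4·22 = 1144; ((A₂ A₃) (A₄ A₅)): 13×13 by 13×22 → 13×22, cost 13·13·22 = 3718; cumulative 8242; (A₁ ((A₂ A₃) (A₄ A₅))): 7×13 by 13×22 → 7×22, cost 7·13·22 = 2002; cumulative 10244. Total 10244.
Order II = (A₁ (((A₂ A₃) A₄) A₅)): (A₂ A₃): 13×20 by 20×13 → 13×13, cost 13·20·13 = 3380; ((A₂ A₃) A₄): 13×13 by 13×4 → 13×4, cost 13·13·4 = 676; cumulative 4056; (((A₂ A₃) A₄) A₅): 13×4 by 4×22 → 13×22, cost 13·4·22 = 1144; cumulative 5200; (A₁ (((A₂ A₃) A₄) A₅)): 7×13 by 13×22 → 7×22, cost 7·13·22 = 2002; cumulative 7202. Total 7202.
Difference: |10244 − 7202| = 3042.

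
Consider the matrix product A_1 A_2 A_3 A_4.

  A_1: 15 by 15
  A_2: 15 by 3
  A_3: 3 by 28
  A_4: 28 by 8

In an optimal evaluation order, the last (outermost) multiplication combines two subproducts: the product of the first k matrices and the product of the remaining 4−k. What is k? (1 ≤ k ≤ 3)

2

Adjacent pairs: A_1A_2 = 15·15·3 = 675; A_2A_3 = 15·3·28 = 1260; A_3A_4 = 3·28·8 = 672.
Length 3: A_1..A_3: k=1: 0+1260+15·15·28=7560; k=2: 675+0+15·3·28=1935 → min 1935 | A_2..A_4: k=2: 0+672+15·3·8=1032; k=3: 1260+0+15·28·8=4620 → min 1032.
Top-level splits: k=1: (A_1..A_1)·(A_2..A_4) → 0+1032+15·15·8 = 2832; k=2: (A_1..A_2)·(A_3..A_4) → 675+672+15·3·8 = 1707; k=3: (A_1..A_3)·(A_4..A_4) → 1935+0+15·28·8 = 5295.
Best split is after A_2, i.e. k = 2.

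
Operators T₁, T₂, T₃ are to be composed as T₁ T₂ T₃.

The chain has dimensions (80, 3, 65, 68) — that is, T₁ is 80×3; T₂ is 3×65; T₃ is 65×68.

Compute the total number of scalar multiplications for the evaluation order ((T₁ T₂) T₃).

369200

(T₁ T₂): 80×3 by 3×65 → 80×65, cost 80·3·65 = 15600
((T₁ T₂) T₃): 80×65 by 65×68 → 80×68, cost 80·65·68 = 353600; cumulative 369200
Total: 369200 scalar multiplications.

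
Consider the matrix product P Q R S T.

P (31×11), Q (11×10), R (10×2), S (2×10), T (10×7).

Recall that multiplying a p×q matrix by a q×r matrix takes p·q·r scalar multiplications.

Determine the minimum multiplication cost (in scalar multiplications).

1476

Adjacent pairs: PQ = 31·11·10 = 3410; QR = 11·10·2 = 220; RS = 10·2·10 = 200; ST = 2·10·7 = 140.
Length 3: P..R: k=1: 0+220+31·11·2=902; k=2: 3410+0+31·10·2=4030 → min 902 | Q..S: k=2: 0+200+11·10·10=1300; k=3: 220+0+11·2·10=440 → min 440 | R..T: k=3: 0+140+10·2·7=280; k=4: 200+0+10·10·7=900 → min 280.
Length 4: P..S: k=1: 0+440+31·11·10=3850; k=2: 3410+200+31·10·10=6710; k=3: 902+0+31·2·10=1522 → min 1522 | Q..T: k=2: 0+280+11·10·7=1050; k=3: 220+140+11·2·7=514; k=4: 440+0+11·10·7=1210 → min 514.
Length 5: P..T: k=1: 0+514+31·11·7=2901; k=2: 3410+280+31·10·7=5860; k=3: 902+140+31·2·7=1476; k=4: 1522+0+31·10·7=3692 → min 1476.
Optimal order: ((P (Q R)) (S T)) with cost 1476.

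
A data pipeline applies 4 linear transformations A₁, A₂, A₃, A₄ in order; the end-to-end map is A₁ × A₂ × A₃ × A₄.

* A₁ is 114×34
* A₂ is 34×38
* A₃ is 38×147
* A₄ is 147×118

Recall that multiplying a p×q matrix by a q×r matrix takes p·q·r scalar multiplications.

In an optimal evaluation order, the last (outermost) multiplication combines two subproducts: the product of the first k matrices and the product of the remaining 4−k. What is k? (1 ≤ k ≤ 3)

1

Adjacent pairs: A₁A₂ = 114·34·38 = 147288; A₂A₃ = 34·38·147 = 189924; A₃A₄ = 38·147·118 = 659148.
Length 3: A₁..A₃: k=1: 0+189924+114·34·147=759696; k=2: 147288+0+114·38·147=784092 → min 759696 | A₂..A₄: k=2: 0+659148+34·38·118=811604; k=3: 189924+0+34·147·118=779688 → min 779688.
Top-level splits: k=1: (A₁..A₁)·(A₂..A₄) → 0+779688+114·34·118 = 1237056; k=2: (A₁..A₂)·(A₃..A₄) → 147288+659148+114·38·118 = 1317612; k=3: (A₁..A₃)·(A₄..A₄) → 759696+0+114·147·118 = 2737140.
Best split is after A₁, i.e. k = 1.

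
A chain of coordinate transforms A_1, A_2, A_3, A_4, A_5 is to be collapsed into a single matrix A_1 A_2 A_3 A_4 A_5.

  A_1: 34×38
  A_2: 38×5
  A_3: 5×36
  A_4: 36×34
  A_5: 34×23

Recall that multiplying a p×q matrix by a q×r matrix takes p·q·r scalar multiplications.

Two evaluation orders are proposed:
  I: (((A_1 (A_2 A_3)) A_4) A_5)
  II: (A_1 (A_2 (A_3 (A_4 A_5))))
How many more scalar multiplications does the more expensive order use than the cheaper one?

55178

Order I = (((A_1 (A_2 A_3)) A_4) A_5): (A_2 A_3): 38×5 by 5×36 → 38×36, cost 38·5·36 = 6840; (A_1 (A_2 A_3)): 34×38 by 38×36 → 34×36, cost 34·38·36 = 46512; cumulative 53352; ((A_1 (A_2 A_3)) A_4): 34×36 by 36×34 → 34×34, cost 34·36·34 = 41616; cumulative 94968; (((A_1 (A_2 A_3)) A_4) A_5): 34×34 by 34×23 → 34×23, cost 34·34·23 = 26588; cumulative 121556. Total 121556.
Order II = (A_1 (A_2 (A_3 (A_4 A_5)))): (A_4 A_5): 36×34 by 34×23 → 36×23, cost 36·34·23 = 28152; (A_3 (A_4 A_5)): 5×36 by 36×23 → 5×23, cost 5·36·23 = 4140; cumulative 32292; (A_2 (A_3 (A_4 A_5))): 38×5 by 5×23 → 38×23, cost 38·5·23 = 4370; cumulative 36662; (A_1 (A_2 (A_3 (A_4 A_5)))): 34×38 by 38×23 → 34×23, cost 34·38·23 = 29716; cumulative 66378. Total 66378.
Difference: |121556 − 66378| = 55178.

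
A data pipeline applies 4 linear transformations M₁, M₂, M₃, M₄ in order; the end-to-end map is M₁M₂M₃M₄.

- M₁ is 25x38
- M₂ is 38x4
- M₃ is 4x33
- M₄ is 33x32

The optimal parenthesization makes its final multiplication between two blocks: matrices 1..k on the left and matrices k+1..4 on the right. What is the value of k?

2

Adjacent pairs: M₁M₂ = 25·38·4 = 3800; M₂M₃ = 38·4·33 = 5016; M₃M₄ = 4·33·32 = 4224.
Length 3: M₁..M₃: k=1: 0+5016+25·38·33=36366; k=2: 3800+0+25·4·33=7100 → min 7100 | M₂..M₄: k=2: 0+4224+38·4·32=9088; k=3: 5016+0+38·33·32=45144 → min 9088.
Top-level splits: k=1: (M₁..M₁)·(M₂..M₄) → 0+9088+25·38·32 = 39488; k=2: (M₁..M₂)·(M₃..M₄) → 3800+4224+25·4·32 = 11224; k=3: (M₁..M₃)·(M₄..M₄) → 7100+0+25·33·32 = 33500.
Best split is after M₂, i.e. k = 2.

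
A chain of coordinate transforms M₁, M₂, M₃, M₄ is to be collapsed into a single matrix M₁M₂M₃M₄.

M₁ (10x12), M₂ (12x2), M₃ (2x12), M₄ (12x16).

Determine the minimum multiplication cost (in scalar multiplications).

944

Adjacent pairs: M₁M₂ = 10·12·2 = 240; M₂M₃ = 12·2·12 = 288; M₃M₄ = 2·12·16 = 384.
Length 3: M₁..M₃: k=1: 0+288+10·12·12=1728; k=2: 240+0+10·2·12=480 → min 480 | M₂..M₄: k=2: 0+384+12·2·16=768; k=3: 288+0+12·12·16=2592 → min 768.
Length 4: M₁..M₄: k=1: 0+768+10·12·16=2688; k=2: 240+384+10·2·16=944; k=3: 480+0+10·12·16=2400 → min 944.
Optimal order: ((M₁M₂)(M₃M₄)) with cost 944.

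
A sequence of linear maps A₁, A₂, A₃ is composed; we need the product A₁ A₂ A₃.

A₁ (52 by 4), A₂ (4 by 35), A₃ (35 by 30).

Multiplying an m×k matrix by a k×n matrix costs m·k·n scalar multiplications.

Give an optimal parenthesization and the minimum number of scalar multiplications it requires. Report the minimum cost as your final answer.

(A₁ (A₂ A₃)): cost 10440.
((A₁ A₂) A₃): cost 61880.
Optimal: (A₁ (A₂ A₃)) with cost 10440.

10440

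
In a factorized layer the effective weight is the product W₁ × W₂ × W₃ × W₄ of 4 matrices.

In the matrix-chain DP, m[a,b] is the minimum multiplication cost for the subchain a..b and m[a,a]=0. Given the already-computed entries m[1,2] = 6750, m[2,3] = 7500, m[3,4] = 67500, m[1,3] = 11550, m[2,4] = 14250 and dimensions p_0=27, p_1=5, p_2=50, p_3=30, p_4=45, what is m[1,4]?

20325

m[1,4] = min over k∈[1,3] of m[1,k]+m[k+1,4]+p_{0}·p_k·p_{4}.
k=1: 0 + 14250 + 27·5·45 = 20325; k=2: 6750 + 67500 + 27·50·45 = 135000; k=3: 11550 + 0 + 27·30·45 = 48000.
Minimum: 20325 at k=1.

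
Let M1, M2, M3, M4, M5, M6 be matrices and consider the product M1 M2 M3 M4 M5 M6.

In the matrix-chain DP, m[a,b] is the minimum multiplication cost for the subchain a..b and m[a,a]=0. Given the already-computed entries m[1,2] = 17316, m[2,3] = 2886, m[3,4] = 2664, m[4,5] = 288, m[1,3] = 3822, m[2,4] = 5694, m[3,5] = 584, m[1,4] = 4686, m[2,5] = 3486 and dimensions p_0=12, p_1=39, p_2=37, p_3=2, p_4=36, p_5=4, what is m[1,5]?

m[1,5] = min over k∈[1,4] of m[1,k]+m[k+1,5]+p_{0}·p_k·p_{5}.
k=1: 0 + 3486 + 12·39·4 = 5358; k=2: 17316 + 584 + 12·37·4 = 19676; k=3: 3822 + 288 + 12·2·4 = 4206; k=4: 4686 + 0 + 12·36·4 = 6414.
Minimum: 4206 at k=3.

4206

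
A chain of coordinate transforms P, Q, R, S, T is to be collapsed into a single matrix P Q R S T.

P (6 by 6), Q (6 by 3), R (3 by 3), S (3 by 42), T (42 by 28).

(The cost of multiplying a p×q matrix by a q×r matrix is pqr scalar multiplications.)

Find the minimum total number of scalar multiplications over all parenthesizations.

Adjacent pairs: PQ = 6·6·3 = 108; QR = 6·3·3 = 54; RS = 3·3·42 = 378; ST = 3·42·28 = 3528.
Length 3: P..R: k=1: 0+54+6·6·3=162; k=2: 108+0+6·3·3=162 → min 162 | Q..S: k=2: 0+378+6·3·42=1134; k=3: 54+0+6·3·42=810 → min 810 | R..T: k=3: 0+3528+3·3·28=3780; k=4: 378+0+3·42·28=3906 → min 3780.
Length 4: P..S: k=1: 0+810+6·6·42=2322; k=2: 108+378+6·3·42=1242; k=3: 162+0+6·3·42=918 → min 918 | Q..T: k=2: 0+3780+6·3·28=4284; k=3: 54+3528+6·3·28=4086; k=4: 810+0+6·42·28=7866 → min 4086.
Length 5: P..T: k=1: 0+4086+6·6·28=5094; k=2: 108+3780+6·3·28=4392; k=3: 162+3528+6·3·28=4194; k=4: 918+0+6·42·28=7974 → min 4194.
Optimal order: ((P (Q R)) (S T)) with cost 4194.

4194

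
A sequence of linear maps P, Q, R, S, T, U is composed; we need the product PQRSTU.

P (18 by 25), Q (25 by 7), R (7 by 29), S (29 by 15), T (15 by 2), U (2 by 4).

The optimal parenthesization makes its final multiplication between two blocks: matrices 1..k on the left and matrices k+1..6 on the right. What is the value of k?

Adjacent pairs: PQ = 18·25·7 = 3150; QR = 25·7·29 = 5075; RS = 7·29·15 = 3045; ST = 29·15·2 = 870; TU = 15·2·4 = 120.
Length 3: P..R: k=1: 0+5075+18·25·29=18125; k=2: 3150+0+18·7·29=6804 → min 6804 | Q..S: k=2: 0+3045+25·7·15=5670; k=3: 5075+0+25·29·15=15950 → min 5670 | R..T: k=3: 0+870+7·29·2=1276; k=4: 3045+0+7·15·2=3255 → min 1276 | S..U: k=4: 0+120+29·15·4=1860; k=5: 870+0+29·2·4=1102 → min 1102.
Length 4: P..S: k=1: 0+5670+18·25·15=12420; k=2: 3150+3045+18·7·15=8085; k=3: 6804+0+18·29·15=14634 → min 8085 | Q..T: k=2: 0+1276+25·7·2=1626; k=3: 5075+870+25·29·2=7395; k=4: 5670+0+25·15·2=6420 → min 1626 | R..U: k=3: 0+1102+7·29·4=1914; k=4: 3045+120+7·15·4=3585; k=5: 1276+0+7·2·4=1332 → min 1332.
Length 5: P..T: k=1: 0+1626+18·25·2=2526; k=2: 3150+1276+18·7·2=4678; k=3: 6804+870+18·29·2=8718; k=4: 8085+0+18·15·2=8625 → min 2526 | Q..U: k=2: 0+1332+25·7·4=2032; k=3: 5075+1102+25·29·4=9077; k=4: 5670+120+25·15·4=7290; k=5: 1626+0+25·2·4=1826 → min 1826.
Top-level splits: k=1: (P..P)·(Q..U) → 0+1826+18·25·4 = 3626; k=2: (P..Q)·(R..U) → 3150+1332+18·7·4 = 4986; k=3: (P..R)·(S..U) → 6804+1102+18·29·4 = 9994; k=4: (P..S)·(T..U) → 8085+120+18·15·4 = 9285; k=5: (P..T)·(U..U) → 2526+0+18·2·4 = 2670.
Best split is after T, i.e. k = 5.

5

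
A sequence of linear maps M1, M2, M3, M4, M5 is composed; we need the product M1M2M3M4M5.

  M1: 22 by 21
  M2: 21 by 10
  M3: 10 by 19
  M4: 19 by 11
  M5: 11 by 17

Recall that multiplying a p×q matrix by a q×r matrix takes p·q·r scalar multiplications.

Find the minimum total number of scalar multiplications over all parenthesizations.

Adjacent pairs: M1M2 = 22·21·10 = 4620; M2M3 = 21·10·19 = 3990; M3M4 = 10·19·11 = 2090; M4M5 = 19·11·17 = 3553.
Length 3: M1..M3: k=1: 0+3990+22·21·19=12768; k=2: 4620+0+22·10·19=8800 → min 8800 | M2..M4: k=2: 0+2090+21·10·11=4400; k=3: 3990+0+21·19·11=8379 → min 4400 | M3..M5: k=3: 0+3553+10·19·17=6783; k=4: 2090+0+10·11·17=3960 → min 3960.
Length 4: M1..M4: k=1: 0+4400+22·21·11=9482; k=2: 4620+2090+22·10·11=9130; k=3: 8800+0+22·19·11=13398 → min 9130 | M2..M5: k=2: 0+3960+21·10·17=7530; k=3: 3990+3553+21·19·17=14326; k=4: 4400+0+21·11·17=8327 → min 7530.
Length 5: M1..M5: k=1: 0+7530+22·21·17=15384; k=2: 4620+3960+22·10·17=12320; k=3: 8800+3553+22·19·17=19459; k=4: 9130+0+22·11·17=13244 → min 12320.
Optimal order: ((M1M2)((M3M4)M5)) with cost 12320.

12320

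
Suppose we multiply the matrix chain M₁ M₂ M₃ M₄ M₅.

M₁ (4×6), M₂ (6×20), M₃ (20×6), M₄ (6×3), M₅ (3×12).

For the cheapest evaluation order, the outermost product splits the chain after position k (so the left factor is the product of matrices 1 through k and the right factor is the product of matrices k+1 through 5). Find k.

Adjacent pairs: M₁M₂ = 4·6·20 = 480; M₂M₃ = 6·20·6 = 720; M₃M₄ = 20·6·3 = 360; M₄M₅ = 6·3·12 = 216.
Length 3: M₁..M₃: k=1: 0+720+4·6·6=864; k=2: 480+0+4·20·6=960 → min 864 | M₂..M₄: k=2: 0+360+6·20·3=720; k=3: 720+0+6·6·3=828 → min 720 | M₃..M₅: k=3: 0+216+20·6·12=1656; k=4: 360+0+20·3·12=1080 → min 1080.
Length 4: M₁..M₄: k=1: 0+720+4·6·3=792; k=2: 480+360+4·20·3=1080; k=3: 864+0+4·6·3=936 → min 792 | M₂..M₅: k=2: 0+1080+6·20·12=2520; k=3: 720+216+6·6·12=1368; k=4: 720+0+6·3·12=936 → min 936.
Top-level splits: k=1: (M₁..M₁)·(M₂..M₅) → 0+936+4·6·12 = 1224; k=2: (M₁..M₂)·(M₃..M₅) → 480+1080+4·20·12 = 2520; k=3: (M₁..M₃)·(M₄..M₅) → 864+216+4·6·12 = 1368; k=4: (M₁..M₄)·(M₅..M₅) → 792+0+4·3·12 = 936.
Best split is after M₄, i.e. k = 4.

4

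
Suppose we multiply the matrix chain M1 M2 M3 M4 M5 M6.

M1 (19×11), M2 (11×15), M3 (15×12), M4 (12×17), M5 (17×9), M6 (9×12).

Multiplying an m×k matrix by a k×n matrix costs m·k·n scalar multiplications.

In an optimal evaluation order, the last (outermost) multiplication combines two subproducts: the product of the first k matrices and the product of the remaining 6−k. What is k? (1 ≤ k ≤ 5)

1

Adjacent pairs: M1M2 = 19·11·15 = 3135; M2M3 = 11·15·12 = 1980; M3M4 = 15·12·17 = 3060; M4M5 = 12·17·9 = 1836; M5M6 = 17·9·12 = 1836.
Length 3: M1..M3: k=1: 0+1980+19·11·12=4488; k=2: 3135+0+19·15·12=6555 → min 4488 | M2..M4: k=2: 0+3060+11·15·17=5865; k=3: 1980+0+11·12·17=4224 → min 4224 | M3..M5: k=3: 0+1836+15·12·9=3456; k=4: 3060+0+15·17·9=5355 → min 3456 | M4..M6: k=4: 0+1836+12·17·12=4284; k=5: 1836+0+12·9·12=3132 → min 3132.
Length 4: M1..M4: k=1: 0+4224+19·11·17=7777; k=2: 3135+3060+19·15·17=11040; k=3: 4488+0+19·12·17=8364 → min 7777 | M2..M5: k=2: 0+3456+11·15·9=4941; k=3: 1980+1836+11·12·9=5004; k=4: 4224+0+11·17·9=5907 → min 4941 | M3..M6: k=3: 0+3132+15·12·12=5292; k=4: 3060+1836+15·17·12=7956; k=5: 3456+0+15·9·12=5076 → min 5076.
Length 5: M1..M5: k=1: 0+4941+19·11·9=6822; k=2: 3135+3456+19·15·9=9156; k=3: 4488+1836+19·12·9=8376; k=4: 7777+0+19·17·9=10684 → min 6822 | M2..M6: k=2: 0+5076+11·15·12=7056; k=3: 1980+3132+11·12·12=6696; k=4: 4224+1836+11·17·12=8304; k=5: 4941+0+11·9·12=6129 → min 6129.
Top-level splits: k=1: (M1..M1)·(M2..M6) → 0+6129+19·11·12 = 8637; k=2: (M1..M2)·(M3..M6) → 3135+5076+19·15·12 = 11631; k=3: (M1..M3)·(M4..M6) → 4488+3132+19·12·12 = 10356; k=4: (M1..M4)·(M5..M6) → 7777+1836+19·17·12 = 13489; k=5: (M1..M5)·(M6..M6) → 6822+0+19·9·12 = 8874.
Best split is after M1, i.e. k = 1.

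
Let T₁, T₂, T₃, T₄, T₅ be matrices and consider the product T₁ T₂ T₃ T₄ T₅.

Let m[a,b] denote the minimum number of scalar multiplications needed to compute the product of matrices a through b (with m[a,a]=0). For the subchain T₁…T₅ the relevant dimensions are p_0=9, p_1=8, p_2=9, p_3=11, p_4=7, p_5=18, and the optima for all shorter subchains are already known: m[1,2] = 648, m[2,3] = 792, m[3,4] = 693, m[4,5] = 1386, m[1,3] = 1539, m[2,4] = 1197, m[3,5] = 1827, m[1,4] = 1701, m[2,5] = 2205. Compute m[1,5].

m[1,5] = min over k∈[1,4] of m[1,k]+m[k+1,5]+p_{0}·p_k·p_{5}.
k=1: 0 + 2205 + 9·8·18 = 3501; k=2: 648 + 1827 + 9·9·18 = 3933; k=3: 1539 + 1386 + 9·11·18 = 4707; k=4: 1701 + 0 + 9·7·18 = 2835.
Minimum: 2835 at k=4.

2835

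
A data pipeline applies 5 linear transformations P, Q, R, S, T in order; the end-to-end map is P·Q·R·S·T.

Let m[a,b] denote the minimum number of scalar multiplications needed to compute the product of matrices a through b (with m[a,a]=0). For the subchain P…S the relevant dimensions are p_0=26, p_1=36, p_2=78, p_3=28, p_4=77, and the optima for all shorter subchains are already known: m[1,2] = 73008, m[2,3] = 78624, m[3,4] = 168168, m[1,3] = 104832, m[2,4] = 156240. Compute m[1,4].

m[1,4] = min over k∈[1,3] of m[1,k]+m[k+1,4]+p_{0}·p_k·p_{4}.
k=1: 0 + 156240 + 26·36·77 = 228312; k=2: 73008 + 168168 + 26·78·77 = 397332; k=3: 104832 + 0 + 26·28·77 = 160888.
Minimum: 160888 at k=3.

160888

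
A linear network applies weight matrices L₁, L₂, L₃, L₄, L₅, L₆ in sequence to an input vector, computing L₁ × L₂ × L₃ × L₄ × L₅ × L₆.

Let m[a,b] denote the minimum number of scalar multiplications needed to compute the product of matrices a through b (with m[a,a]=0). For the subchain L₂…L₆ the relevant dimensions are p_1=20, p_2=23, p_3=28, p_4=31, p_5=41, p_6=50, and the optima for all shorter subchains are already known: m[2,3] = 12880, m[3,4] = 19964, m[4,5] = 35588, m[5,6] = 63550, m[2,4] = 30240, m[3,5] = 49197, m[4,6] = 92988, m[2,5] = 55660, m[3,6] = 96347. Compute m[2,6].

m[2,6] = min over k∈[2,5] of m[2,k]+m[k+1,6]+p_{1}·p_k·p_{6}.
k=2: 0 + 96347 + 20·23·50 = 119347; k=3: 12880 + 92988 + 20·28·50 = 133868; k=4: 30240 + 63550 + 20·31·50 = 124790; k=5: 55660 + 0 + 20·41·50 = 96660.
Minimum: 96660 at k=5.

96660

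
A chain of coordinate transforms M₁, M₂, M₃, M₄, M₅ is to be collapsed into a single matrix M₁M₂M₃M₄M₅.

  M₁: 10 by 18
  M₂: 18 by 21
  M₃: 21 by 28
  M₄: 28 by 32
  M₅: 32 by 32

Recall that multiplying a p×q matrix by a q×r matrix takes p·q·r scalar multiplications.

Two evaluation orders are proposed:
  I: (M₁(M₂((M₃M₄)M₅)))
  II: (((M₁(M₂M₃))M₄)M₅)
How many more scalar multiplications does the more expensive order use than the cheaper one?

23352

Order I = (M₁(M₂((M₃M₄)M₅))): (M₃M₄): 21×28 by 28×32 → 21×32, cost 21·28·32 = 18816; ((M₃M₄)M₅): 21×32 by 32×32 → 21×32, cost 21·32·32 = 21504; cumulative 40320; (M₂((M₃M₄)M₅)): 18×21 by 21×32 → 18×32, cost 18·21·32 = 12096; cumulative 52416; (M₁(M₂((M₃M₄)M₅))): 10×18 by 18×32 → 10×32, cost 10·18·32 = 5760; cumulative 58176. Total 58176.
Order II = (((M₁(M₂M₃))M₄)M₅): (M₂M₃): 18×21 by 21×28 → 18×28, cost 18·21·28 = 10584; (M₁(M₂M₃)): 10×18 by 18×28 → 10×28, cost 10·18·28 = 5040; cumulative 15624; ((M₁(M₂M₃))M₄): 10×28 by 28×32 → 10×32, cost 10·28·32 = 8960; cumulative 24584; (((M₁(M₂M₃))M₄)M₅): 10×32 by 32×32 → 10×32, cost 10·32·32 = 10240; cumulative 34824. Total 34824.
Difference: |58176 − 34824| = 23352.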